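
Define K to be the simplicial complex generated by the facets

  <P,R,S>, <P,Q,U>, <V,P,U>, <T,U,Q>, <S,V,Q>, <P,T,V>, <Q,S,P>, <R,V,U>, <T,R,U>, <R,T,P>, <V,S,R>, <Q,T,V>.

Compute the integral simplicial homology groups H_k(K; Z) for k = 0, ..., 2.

H_0 ≅ Z,  H_1 ≅ Z_2,  H_2 = 0.

Order the vertices as P < Q < R < S < T < U < V. Listing each simplex with vertices in this order, K has dimension 2 with simplices:

  0-simplices (7): P, Q, R, S, T, U, V
  1-simplices (18): PQ, PR, PS, PT, PU, PV, QS, QT, QU, QV, RS, RT, RU, RV, SV, TU, TV, UV
  2-simplices (12): PQS, PQU, PRS, PRT, PTV, PUV, QSV, QTU, QTV, RSV, RTU, RUV

so the chain groups are C_0 ≅ Z^7, C_1 ≅ Z^18, C_2 ≅ Z^12.

The boundary map ∂_1: C_1 → C_0 is given by ∂[p,q] = [q] − [p]. For instance
  ∂TU = U − T.
The 7×18 boundary matrix has rank 6 and Smith normal form diag(1,1,1,1,1,1).

∂_2: C_2 → C_1 sends each 2-simplex [p,q,r] to [q,r] − [p,r] + [p,q]. For instance
  ∂PQS = QS − PS + PQ,
  ∂QTU = TU − QU + QT.
As a 18×12 matrix over Z this has rank 12, with invariant factors (1,1,1,1,1,1,1,1,1,1,1,2).

Reading off H_k = ker ∂_k / im ∂_{k+1}:

  H_0: rank C_0 − rank ∂_1 = 7 − 6 = 1, and the invariant factors of ∂_1 are all 1, so H_0 = Z.
  H_1: rank ker ∂_1 − rank ∂_2 = (18 − 6) − 12 = 0, and ∂_2 has invariant factor 2 > 1, so H_1 = Z_2.
  H_2: rank ker ∂_2 − rank ∂_3 = (12 − 12) − 0 = 0, and there is no ∂_3, so H_2 = 0.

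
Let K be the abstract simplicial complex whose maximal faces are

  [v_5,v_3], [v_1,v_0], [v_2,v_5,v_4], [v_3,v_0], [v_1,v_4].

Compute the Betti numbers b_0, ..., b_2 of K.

Take the total order v_0 < v_1 < v_2 < v_3 < v_4 < v_5 on the vertex set. Then K (dimension 2) consists of the simplices:

  0-simplices (6): [v_0], [v_1], [v_2], [v_3], [v_4], [v_5]
  1-simplices (7): [v_0,v_1], [v_0,v_3], [v_1,v_4], [v_2,v_4], [v_2,v_5], [v_3,v_5], [v_4,v_5]
  2-simplices (1): [v_2,v_4,v_5]

Hence C_0 ≅ Z^6, C_1 ≅ Z^7, C_2 ≅ Z^1.

∂_1: C_1 → C_0 maps an edge to its endpoints' difference, ∂[p,q] = q − p. For instance
  ∂[v_4,v_5] = [v_5] − [v_4].
The 6×7 boundary matrix has rank 5 and Smith normal form diag(1,1,1,1,1).

The boundary map ∂_2: C_2 → C_1 maps a triangle to the signed sum of its edges. For instance
  ∂[v_2,v_4,v_5] = [v_4,v_5] − [v_2,v_5] + [v_2,v_4].
As a 7×1 matrix over Z this has rank 1, with invariant factors (1).

Now H_k = ker ∂_k / im ∂_{k+1}, so:

  H_0: rank C_0 − rank ∂_1 = 6 − 5 = 1, and the invariant factors of ∂_1 are all 1, so H_0 = Z.
  H_1: rank ker ∂_1 − rank ∂_2 = (7 − 5) − 1 = 1, and the invariant factors of ∂_2 are all 1, so H_1 = Z.
  H_2: rank ker ∂_2 − rank ∂_3 = (1 − 1) − 0 = 0, and there is no ∂_3, so H_2 = 0.

As a check, the Euler characteristic is 6 − 7 + 1 = 0, which agrees with 1 − 1 + 0 = 0.

Hence the Betti numbers are b_0 = 1, b_1 = 1, b_2 = 0.

b_0 = 1, b_1 = 1, b_2 = 0.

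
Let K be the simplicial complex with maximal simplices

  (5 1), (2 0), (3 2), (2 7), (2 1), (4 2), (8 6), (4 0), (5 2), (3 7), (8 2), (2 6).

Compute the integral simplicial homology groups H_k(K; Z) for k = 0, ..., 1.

H_0 ≅ Z,  H_1 ≅ Z^4.

Take the total order 0 < 1 < 2 < 3 < 4 < 5 < 6 < 7 < 8 on the vertex set. Then K (dimension 1) consists of the simplices:

  0-simplices (9): [0], [1], [2], [3], [4], [5], [6], [7], [8]
  1-simplices (12): [0,2], [0,4], [1,2], [1,5], [2,3], [2,4], [2,5], [2,6], [2,7], [2,8], [3,7], [6,8]

Hence C_0 ≅ Z^9, C_1 ≅ Z^12.

Boundary ∂_1: C_1 → C_0 maps an edge to its endpoints' difference, ∂[p,q] = q − p. For instance
  ∂[2,3] = [3] − [2].
As a 9×12 matrix over Z this has rank 8, with invariant factors (1,1,1,1,1,1,1,1).

From H_k ≅ ker(∂_k) / im(∂_{k+1}) we obtain:

  H_0: rank C_0 − rank ∂_1 = 9 − 8 = 1, and the invariant factors of ∂_1 are all 1, so H_0 ≅ Z.
  H_1: rank ker ∂_1 − rank ∂_2 = (12 − 8) − 0 = 4, and there is no ∂_2, so H_1 ≅ Z^4.

(K is a triangulation of a wedge of 4 circles.)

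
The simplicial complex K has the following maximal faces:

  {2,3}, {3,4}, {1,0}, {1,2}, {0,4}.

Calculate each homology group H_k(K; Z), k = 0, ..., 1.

Take the total order 0 < 1 < 2 < 3 < 4 on the vertex set. Then K (dimension 1) consists of the simplices:

  0-simplices (5): [0], [1], [2], [3], [4]
  1-simplices (5): [0,1], [0,4], [1,2], [2,3], [3,4]

so the chain groups are C_0 ≅ Z^5, C_1 ≅ Z^5.

The boundary map ∂_1: C_1 → C_0 maps an edge to its endpoints' difference, ∂[p,q] = q − p.
This gives a 5×5 integer matrix of rank 4; reducing to Smith normal form yields diagonal entries (1,1,1,1).

Now H_k = ker ∂_k / im ∂_{k+1}, so:

  H_0: rank C_0 − rank ∂_1 = 5 − 4 = 1, and the invariant factors of ∂_1 are all 1, so H_0 = Z.
  H_1: rank ker ∂_1 − rank ∂_2 = (5 − 4) − 0 = 1, and there is no ∂_2, so H_1 = Z.

H_0 ≅ Z,  H_1 ≅ Z.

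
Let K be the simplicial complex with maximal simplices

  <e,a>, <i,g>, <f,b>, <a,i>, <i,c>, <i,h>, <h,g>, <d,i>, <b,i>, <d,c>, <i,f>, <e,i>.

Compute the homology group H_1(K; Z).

Take the total order a < b < c < d < e < f < g < h < i on the vertex set. Then K (dimension 1) consists of the simplices:

  0-simplices (9): a, b, c, d, e, f, g, h, i
  1-simplices (12): ae, ai, bf, bi, cd, ci, di, ei, fi, gh, gi, hi

so the chain groups are C_0 ≅ Z^9, C_1 ≅ Z^12.

∂_1: C_1 → C_0 maps an edge to its endpoints' difference, ∂[p,q] = q − p. For instance
  ∂ai = i − a.
The resulting 9×12 matrix has rank 8, and its Smith normal form has invariant factors (1,1,1,1,1,1,1,1).

Reading off H_k = ker ∂_k / im ∂_{k+1}:

  H_1: rank ker ∂_1 − rank ∂_2 = (12 − 8) − 0 = 4, and there is no ∂_2, so H_1 ≅ Z^4.

(K is a triangulation of a wedge of 4 circles.)

H_1 ≅ Z^4.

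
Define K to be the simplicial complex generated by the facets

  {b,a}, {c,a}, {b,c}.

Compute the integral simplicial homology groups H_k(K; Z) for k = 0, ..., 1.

H_0 = Z,  H_1 = Z.

Fix the vertex order a < b < c and write every simplex with vertices in increasing order. Then dim K = 1 and the simplices of K are:

  0-simplices (3): a, b, c
  1-simplices (3): ab, ac, bc

so the chain groups are C_0 ≅ Z^3, C_1 ≅ Z^3.

The boundary map ∂_1: C_1 → C_0 maps an edge to its endpoints' difference, ∂[p,q] = q − p.
The resulting 3×3 matrix has rank 2, and its Smith normal form has invariant factors (1,1).

Reading off H_k = ker ∂_k / im ∂_{k+1}:

  H_0: rank C_0 − rank ∂_1 = 3 − 2 = 1, and the invariant factors of ∂_1 are all 1, so H_0 ≅ Z.
  H_1: rank ker ∂_1 − rank ∂_2 = (3 − 2) − 0 = 1, and there is no ∂_2, so H_1 ≅ Z.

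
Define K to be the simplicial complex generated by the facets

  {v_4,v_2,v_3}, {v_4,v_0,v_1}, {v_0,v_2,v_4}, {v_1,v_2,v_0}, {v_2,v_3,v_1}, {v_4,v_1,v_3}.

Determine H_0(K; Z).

H_0 = Z.

Fix the vertex order v_0 < v_1 < v_2 < v_3 < v_4 and write every simplex with vertices in increasing order. Then dim K = 2 and the simplices of K are:

  0-simplices (5): [v_0], [v_1], [v_2], [v_3], [v_4]
  1-simplices (9): [v_0,v_1], [v_0,v_2], [v_0,v_4], [v_1,v_2], [v_1,v_3], [v_1,v_4], [v_2,v_3], [v_2,v_4], [v_3,v_4]
  2-simplices (6): [v_0,v_1,v_2], [v_0,v_1,v_4], [v_0,v_2,v_4], [v_1,v_2,v_3], [v_1,v_3,v_4], [v_2,v_3,v_4]

Hence C_0 ≅ Z^5, C_1 ≅ Z^9, C_2 ≅ Z^6.

∂_1: C_1 → C_0 is given by ∂[p,q] = [q] − [p]. For instance
  ∂[v_0,v_1] = [v_1] − [v_0].
The resulting 5×9 matrix has rank 4, and its Smith normal form has invariant factors (1,1,1,1).

Boundary ∂_2: C_2 → C_1 sends each 2-simplex [p,q,r] to [q,r] − [p,r] + [p,q]. For instance
  ∂[v_0,v_1,v_4] = [v_1,v_4] − [v_0,v_4] + [v_0,v_1],
  ∂[v_2,v_3,v_4] = [v_3,v_4] − [v_2,v_4] + [v_2,v_3].
The 9×6 boundary matrix has rank 5 and Smith normal form diag(1,1,1,1,1).

Reading off H_k = ker ∂_k / im ∂_{k+1}:

  H_0: rank C_0 − rank ∂_1 = 5 − 4 = 1, and the invariant factors of ∂_1 are all 1, so H_0 ≅ Z.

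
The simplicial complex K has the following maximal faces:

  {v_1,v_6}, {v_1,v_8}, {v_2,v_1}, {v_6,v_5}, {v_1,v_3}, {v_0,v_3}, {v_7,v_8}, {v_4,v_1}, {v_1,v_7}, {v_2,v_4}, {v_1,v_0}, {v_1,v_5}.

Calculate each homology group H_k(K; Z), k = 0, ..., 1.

H_0 = Z,  H_1 = Z^4.

Take the total order v_0 < v_1 < v_2 < v_3 < v_4 < v_5 < v_6 < v_7 < v_8 on the vertex set. Then K (dimension 1) consists of the simplices:

  0-simplices (9): [v_0], [v_1], [v_2], [v_3], [v_4], [v_5], [v_6], [v_7], [v_8]
  1-simplices (12): [v_0,v_1], [v_0,v_3], [v_1,v_2], [v_1,v_3], [v_1,v_4], [v_1,v_5], [v_1,v_6], [v_1,v_7], [v_1,v_8], [v_2,v_4], [v_5,v_6], [v_7,v_8]

Hence C_0 ≅ Z^9, C_1 ≅ Z^12.

The boundary map ∂_1: C_1 → C_0 sends each edge [p,q] (with p < q) to q − p. For instance
  ∂[v_1,v_7] = [v_7] − [v_1].
As a 9×12 matrix over Z this has rank 8, with invariant factors (1,1,1,1,1,1,1,1).

From H_k ≅ ker(∂_k) / im(∂_{k+1}) we obtain:

  H_0: rank C_0 − rank ∂_1 = 9 − 8 = 1, and the invariant factors of ∂_1 are all 1, so H_0 = Z.
  H_1: rank ker ∂_1 − rank ∂_2 = (12 − 8) − 0 = 4, and there is no ∂_2, so H_1 = Z^4.

As a check, the Euler characteristic is 9 − 12 = -3, which agrees with 1 − 4 = -3.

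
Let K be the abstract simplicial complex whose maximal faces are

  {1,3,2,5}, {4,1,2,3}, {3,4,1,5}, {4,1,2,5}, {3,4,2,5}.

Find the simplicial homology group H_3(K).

Order the vertices as 1 < 2 < 3 < 4 < 5. Listing each simplex with vertices in this order, K has dimension 3 with simplices:

  0-simplices (5): [1], [2], [3], [4], [5]
  1-simplices (10): [1,2], [1,3], [1,4], [1,5], [2,3], [2,4], [2,5], [3,4], [3,5], [4,5]
  2-simplices (10): [1,2,3], [1,2,4], [1,2,5], [1,3,4], [1,3,5], [1,4,5], [2,3,4], [2,3,5], [2,4,5], [3,4,5]
  3-simplices (5): [1,2,3,4], [1,2,3,5], [1,2,4,5], [1,3,4,5], [2,3,4,5]

so the chain groups are C_0 ≅ Z^5, C_1 ≅ Z^10, C_2 ≅ Z^10, C_3 ≅ Z^5.

Boundary ∂_1: C_1 → C_0 is given by ∂[p,q] = [q] − [p]. For instance
  ∂[2,3] = [3] − [2].
This gives a 5×10 integer matrix of rank 4; reducing to Smith normal form yields diagonal entries (1,1,1,1).

The boundary map ∂_2: C_2 → C_1 maps a triangle to the signed sum of its edges. For instance
  ∂[2,4,5] = [4,5] − [2,5] + [2,4],
  ∂[1,2,3] = [2,3] − [1,3] + [1,2].
As a 10×10 matrix over Z this has rank 6, with invariant factors (1,1,1,1,1,1).

The boundary map ∂_3: C_3 → C_2 sends each 3-simplex σ to the alternating sum Σ_i (−1)^i (σ with its i-th vertex removed). For instance
  ∂[2,3,4,5] = [3,4,5] − [2,4,5] + [2,3,5] − [2,3,4],
  ∂[1,2,4,5] = [2,4,5] − [1,4,5] + [1,2,5] − [1,2,4].
The 10×5 boundary matrix has rank 4 and Smith normal form diag(1,1,1,1).

Now H_k = ker ∂_k / im ∂_{k+1}, so:

  H_3: rank ker ∂_3 − rank ∂_4 = (5 − 4) − 0 = 1, and there is no ∂_4, so H_3 ≅ Z.

H_3 ≅ Z.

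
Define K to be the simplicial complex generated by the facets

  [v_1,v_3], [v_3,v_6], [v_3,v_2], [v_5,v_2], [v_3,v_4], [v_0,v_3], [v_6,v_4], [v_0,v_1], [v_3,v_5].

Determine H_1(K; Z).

H_1 ≅ Z^3.

We work with the vertex ordering v_0 < v_1 < v_2 < v_3 < v_4 < v_5 < v_6. The simplices of K, each written with vertices in increasing order, are:

  0-simplices (7): [v_0], [v_1], [v_2], [v_3], [v_4], [v_5], [v_6]
  1-simplices (9): [v_0,v_1], [v_0,v_3], [v_1,v_3], [v_2,v_3], [v_2,v_5], [v_3,v_4], [v_3,v_5], [v_3,v_6], [v_4,v_6]

so the chain groups are C_0 ≅ Z^7, C_1 ≅ Z^9.

∂_1: C_1 → C_0 is given by ∂[p,q] = [q] − [p]. For instance
  ∂[v_2,v_5] = [v_5] − [v_2].
The 7×9 boundary matrix has rank 6 and Smith normal form diag(1,1,1,1,1,1).

From H_k ≅ ker(∂_k) / im(∂_{k+1}) we obtain:

  H_1: rank ker ∂_1 − rank ∂_2 = (9 − 6) − 0 = 3, and there is no ∂_2, so H_1 ≅ Z^3.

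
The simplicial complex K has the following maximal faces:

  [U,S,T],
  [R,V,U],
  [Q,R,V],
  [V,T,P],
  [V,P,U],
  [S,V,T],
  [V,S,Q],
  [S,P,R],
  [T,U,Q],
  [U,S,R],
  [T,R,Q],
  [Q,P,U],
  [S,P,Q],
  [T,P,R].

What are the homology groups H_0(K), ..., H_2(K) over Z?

H_0 = Z,  H_1 = Z^2,  H_2 = Z.

Fix the vertex order P < Q < R < S < T < U < V and write every simplex with vertices in increasing order. Then dim K = 2 and the simplices of K are:

  0-simplices (7): P, Q, R, S, T, U, V
  1-simplices (21): PQ, PR, PS, PT, PU, PV, QR, QS, QT, QU, QV, RS, RT, RU, RV, ST, SU, SV, TU, TV, UV
  2-simplices (14): PQS, PQU, PRS, PRT, PTV, PUV, QRT, QRV, QSV, QTU, RSU, RUV, STU, STV

Hence C_0 ≅ Z^7, C_1 ≅ Z^21, C_2 ≅ Z^14.

∂_1: C_1 → C_0 is given by ∂[p,q] = [q] − [p].
This gives a 7×21 integer matrix of rank 6; reducing to Smith normal form yields diagonal entries (1,1,1,1,1,1).

The boundary map ∂_2: C_2 → C_1 maps a triangle to the signed sum of its edges. For instance
  ∂PRT = RT − PT + PR,
  ∂RSU = SU − RU + RS.
The resulting 21×14 matrix has rank 13, and its Smith normal form has invariant factors (1,1,1,1,1,1,1,1,1,1,1,1,1).

Reading off H_k = ker ∂_k / im ∂_{k+1}:

  H_0: rank C_0 − rank ∂_1 = 7 − 6 = 1, and the invariant factors of ∂_1 are all 1, so H_0 ≅ Z.
  H_1: rank ker ∂_1 − rank ∂_2 = (21 − 6) − 13 = 2, and the invariant factors of ∂_2 are all 1, so H_1 ≅ Z^2.
  H_2: rank ker ∂_2 − rank ∂_3 = (14 − 13) − 0 = 1, and there is no ∂_3, so H_2 ≅ Z.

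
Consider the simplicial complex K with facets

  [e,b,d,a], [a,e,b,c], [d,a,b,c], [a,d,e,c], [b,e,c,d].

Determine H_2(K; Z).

Order the vertices as a < b < c < d < e. Listing each simplex with vertices in this order, K has dimension 3 with simplices:

  0-simplices (5): a, b, c, d, e
  1-simplices (10): ab, ac, ad, ae, bc, bd, be, cd, ce, de
  2-simplices (10): abc, abd, abe, acd, ace, ade, bcd, bce, bde, cde
  3-simplices (5): abcd, abce, abde, acde, bcde

so the chain groups are C_0 ≅ Z^5, C_1 ≅ Z^10, C_2 ≅ Z^10, C_3 ≅ Z^5.

Boundary ∂_1: C_1 → C_0 sends each edge [p,q] (with p < q) to q − p. For instance
  ∂de = e − d.
The 5×10 boundary matrix has rank 4 and Smith normal form diag(1,1,1,1).

∂_2: C_2 → C_1 maps a triangle to the signed sum of its edges. For instance
  ∂bde = de − be + bd,
  ∂bcd = cd − bd + bc.
The 10×10 boundary matrix has rank 6 and Smith normal form diag(1,1,1,1,1,1).

∂_3: C_3 → C_2 sends each 3-simplex σ to the alternating sum Σ_i (−1)^i (σ with its i-th vertex removed). For instance
  ∂acde = cde − ade + ace − acd,
  ∂abce = bce − ace + abe − abc.
The resulting 10×5 matrix has rank 4, and its Smith normal form has invariant factors (1,1,1,1).

From H_k ≅ ker(∂_k) / im(∂_{k+1}) we obtain:

  H_2: rank ker ∂_2 − rank ∂_3 = (10 − 6) − 4 = 0, and the invariant factors of ∂_3 are all 1, so H_2 = 0.

H_2 = 0.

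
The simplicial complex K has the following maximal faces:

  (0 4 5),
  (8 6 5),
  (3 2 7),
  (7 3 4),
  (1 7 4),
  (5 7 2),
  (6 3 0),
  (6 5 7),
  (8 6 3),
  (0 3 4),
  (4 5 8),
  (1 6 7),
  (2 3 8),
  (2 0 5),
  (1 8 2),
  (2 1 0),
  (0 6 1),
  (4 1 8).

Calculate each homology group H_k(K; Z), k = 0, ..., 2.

H_0 = Z,  H_1 = Z^2,  H_2 = Z.

K has 9 vertices, 27 edges, 18 triangles.
rank ∂_0 = 0, rank ∂_1 = 8 ⇒ b_0 = 9 − 0 − 8 = 1; all invariant factors of ∂_1 are 1 so no torsion. So H_0 = Z.
rank ∂_1 = 8, rank ∂_2 = 17 ⇒ b_1 = 27 − 8 − 17 = 2; all invariant factors of ∂_2 are 1 so no torsion. So H_1 = Z^2.
rank ∂_2 = 17, rank ∂_3 = 0 ⇒ b_2 = 18 − 17 − 0 = 1. So H_2 = Z.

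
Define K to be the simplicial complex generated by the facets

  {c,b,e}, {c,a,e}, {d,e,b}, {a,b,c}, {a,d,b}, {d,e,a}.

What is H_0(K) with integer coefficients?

H_0 = Z.

Fix the vertex order a < b < c < d < e and write every simplex with vertices in increasing order. Then dim K = 2 and the simplices of K are:

  0-simplices (5): a, b, c, d, e
  1-simplices (9): ab, ac, ad, ae, bc, bd, be, ce, de
  2-simplices (6): abc, abd, ace, ade, bce, bde

so the chain groups are C_0 ≅ Z^5, C_1 ≅ Z^9, C_2 ≅ Z^6.

∂_1: C_1 → C_0 maps an edge to its endpoints' difference, ∂[p,q] = q − p. For instance
  ∂ce = e − c.
The resulting 5×9 matrix has rank 4, and its Smith normal form has invariant factors (1,1,1,1).

Boundary ∂_2: C_2 → C_1 sends each 2-simplex [p,q,r] to [q,r] − [p,r] + [p,q]. For instance
  ∂abc = bc − ac + ab,
  ∂bce = ce − be + bc.
As a 9×6 matrix over Z this has rank 5, with invariant factors (1,1,1,1,1).

From H_k ≅ ker(∂_k) / im(∂_{k+1}) we obtain:

  H_0: rank C_0 − rank ∂_1 = 5 − 4 = 1, and the invariant factors of ∂_1 are all 1, so H_0 = Z.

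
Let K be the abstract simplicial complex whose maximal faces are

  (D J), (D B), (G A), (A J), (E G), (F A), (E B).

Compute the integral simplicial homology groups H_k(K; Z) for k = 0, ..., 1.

H_0 = Z,  H_1 = Z.

Order the vertices as A < B < D < E < F < G < J. Listing each simplex with vertices in this order, K has dimension 1 with simplices:

  0-simplices (7): A, B, D, E, F, G, J
  1-simplices (7): AF, AG, AJ, BD, BE, DJ, EG

so the chain groups are C_0 ≅ Z^7, C_1 ≅ Z^7.

Boundary ∂_1: C_1 → C_0 sends each edge [p,q] (with p < q) to q − p. For instance
  ∂AJ = J − A.
The 7×7 boundary matrix has rank 6 and Smith normal form diag(1,1,1,1,1,1).

Now H_k = ker ∂_k / im ∂_{k+1}, so:

  H_0: rank C_0 − rank ∂_1 = 7 − 6 = 1, and the invariant factors of ∂_1 are all 1, so H_0 = Z.
  H_1: rank ker ∂_1 − rank ∂_2 = (7 − 6) − 0 = 1, and there is no ∂_2, so H_1 = Z.

As a check, the Euler characteristic is 7 − 7 = 0, which agrees with 1 − 1 = 0.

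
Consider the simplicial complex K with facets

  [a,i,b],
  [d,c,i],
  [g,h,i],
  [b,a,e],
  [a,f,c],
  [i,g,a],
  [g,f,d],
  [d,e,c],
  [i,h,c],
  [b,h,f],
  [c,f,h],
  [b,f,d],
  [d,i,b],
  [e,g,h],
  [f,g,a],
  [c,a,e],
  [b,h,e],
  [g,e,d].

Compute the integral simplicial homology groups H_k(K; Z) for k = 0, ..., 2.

K has 9 vertices, 27 edges, 18 triangles.
rank ∂_0 = 0, rank ∂_1 = 8 ⇒ b_0 = 9 − 0 − 8 = 1; all invariant factors of ∂_1 are 1 so no torsion. So H_0 ≅ Z.
rank ∂_1 = 8, rank ∂_2 = 17 ⇒ b_1 = 27 − 8 − 17 = 2; all invariant factors of ∂_2 are 1 so no torsion. So H_1 ≅ Z^2.
rank ∂_2 = 17, rank ∂_3 = 0 ⇒ b_2 = 18 − 17 − 0 = 1. So H_2 ≅ Z.

H_0 ≅ Z,  H_1 ≅ Z^2,  H_2 ≅ Z.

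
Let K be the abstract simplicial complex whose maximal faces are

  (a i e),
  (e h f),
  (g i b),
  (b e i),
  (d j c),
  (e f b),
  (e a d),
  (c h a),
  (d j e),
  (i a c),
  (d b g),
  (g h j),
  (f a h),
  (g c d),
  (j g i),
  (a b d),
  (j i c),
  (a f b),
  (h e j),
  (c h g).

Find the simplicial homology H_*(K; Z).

H_0 = Z,  H_1 = Z × Z/2,  H_2 = 0.

Fix the vertex order a < b < c < d < e < f < g < h < i < j and write every simplex with vertices in increasing order. Then dim K = 2 and the simplices of K are:

  0-simplices (10): a, b, c, d, e, f, g, h, i, j
  1-simplices (30): ab, ac, ad, ae, af, ah, ai, bd, be, bf, bg, bi, cd, cg, ch, ci, cj, de, dg, dj, ef, eh, ei, ej, fh, gh, gi, gj, hj, ij
  2-simplices (20): abd, abf, ach, aci, ade, aei, afh, bdg, bef, bei, bgi, cdg, cdj, cgh, cij, dej, efh, ehj, ghj, gij

giving chain groups C_0 ≅ Z^10, C_1 ≅ Z^30, C_2 ≅ Z^20.

∂_1: C_1 → C_0 maps an edge to its endpoints' difference, ∂[p,q] = q − p.
The resulting 10×30 matrix has rank 9, and its Smith normal form has invariant factors (1,1,1,1,1,1,1,1,1).

∂_2: C_2 → C_1 acts by ∂[p,q,r] = [q,r] − [p,r] + [p,q]. For instance
  ∂bef = ef − bf + be,
  ∂ghj = hj − gj + gh.
This gives a 30×20 integer matrix of rank 20; reducing to Smith normal form yields diagonal entries (1,1,1,1,1,1,1,1,1,1,1,1,1,1,1,1,1,1,1,2).

Reading off H_k = ker ∂_k / im ∂_{k+1}:

  H_0: rank C_0 − rank ∂_1 = 10 − 9 = 1, and the invariant factors of ∂_1 are all 1, so H_0 = Z.
  H_1: rank ker ∂_1 − rank ∂_2 = (30 − 9) − 20 = 1, and ∂_2 has invariant factor 2 > 1, so H_1 = Z × Z/2.
  H_2: rank ker ∂_2 − rank ∂_3 = (20 − 20) − 0 = 0, and there is no ∂_3, so H_2 = 0.

(K is a triangulation of the Klein bottle.)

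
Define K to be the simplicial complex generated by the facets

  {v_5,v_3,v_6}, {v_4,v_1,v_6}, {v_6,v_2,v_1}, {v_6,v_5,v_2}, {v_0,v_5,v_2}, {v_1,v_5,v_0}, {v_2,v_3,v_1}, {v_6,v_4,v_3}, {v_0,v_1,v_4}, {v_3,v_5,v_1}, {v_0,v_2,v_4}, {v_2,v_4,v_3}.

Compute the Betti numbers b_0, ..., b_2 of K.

Take the total order v_0 < v_1 < v_2 < v_3 < v_4 < v_5 < v_6 on the vertex set. Then K (dimension 2) consists of the simplices:

  0-simplices (7): [v_0], [v_1], [v_2], [v_3], [v_4], [v_5], [v_6]
  1-simplices (18): (18 of them)
  2-simplices (12): (12 of them)

so the chain groups are C_0 ≅ Z^7, C_1 ≅ Z^18, C_2 ≅ Z^12.

Boundary ∂_1: C_1 → C_0 sends each edge [p,q] (with p < q) to q − p. For instance
  ∂[v_1,v_3] = [v_3] − [v_1].
The 7×18 boundary matrix has rank 6 and Smith normal form diag(1,1,1,1,1,1).

Boundary ∂_2: C_2 → C_1 sends each 2-simplex [p,q,r] to [q,r] − [p,r] + [p,q]. For instance
  ∂[v_1,v_3,v_5] = [v_3,v_5] − [v_1,v_5] + [v_1,v_3],
  ∂[v_2,v_3,v_4] = [v_3,v_4] − [v_2,v_4] + [v_2,v_3].
The 18×12 boundary matrix has rank 12 and Smith normal form diag(1,1,1,1,1,1,1,1,1,1,1,2).

Computing H_k = (kernel of ∂_k) / (image of ∂_{k+1}):

  H_0: rank C_0 − rank ∂_1 = 7 − 6 = 1, and the invariant factors of ∂_1 are all 1, so H_0 = Z.
  H_1: rank ker ∂_1 − rank ∂_2 = (18 − 6) − 12 = 0, and ∂_2 has invariant factor 2 > 1, so H_1 = Z/2.
  H_2: rank ker ∂_2 − rank ∂_3 = (12 − 12) − 0 = 0, and there is no ∂_3, so H_2 = 0.

(K is a triangulation of the real projective plane RP^2.)

Hence the Betti numbers are b_0 = 1, b_1 = 0, b_2 = 0.

b_0 = 1, b_1 = 0, b_2 = 0.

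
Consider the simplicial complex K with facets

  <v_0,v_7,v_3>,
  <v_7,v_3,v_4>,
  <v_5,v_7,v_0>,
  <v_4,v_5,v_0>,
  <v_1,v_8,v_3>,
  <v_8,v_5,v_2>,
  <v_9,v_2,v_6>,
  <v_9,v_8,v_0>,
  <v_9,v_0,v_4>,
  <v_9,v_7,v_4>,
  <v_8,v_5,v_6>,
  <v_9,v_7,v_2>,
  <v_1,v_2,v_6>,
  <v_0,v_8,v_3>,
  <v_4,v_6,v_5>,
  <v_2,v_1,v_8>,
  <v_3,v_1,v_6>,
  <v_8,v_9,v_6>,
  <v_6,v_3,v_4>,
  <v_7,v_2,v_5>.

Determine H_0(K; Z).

H_0 ≅ Z.

K has 10 vertices, 30 edges, 20 triangles.
rank ∂_0 = 0, rank ∂_1 = 9 ⇒ b_0 = 10 − 0 − 9 = 1; all invariant factors of ∂_1 are 1 so no torsion. So H_0 ≅ Z.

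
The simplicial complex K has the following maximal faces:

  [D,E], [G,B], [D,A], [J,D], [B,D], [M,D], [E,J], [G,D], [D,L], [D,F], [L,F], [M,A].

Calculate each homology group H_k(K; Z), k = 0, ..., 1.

H_0 ≅ Z,  H_1 ≅ Z^4.

Take the total order A < B < D < E < F < G < J < L < M on the vertex set. Then K (dimension 1) consists of the simplices:

  0-simplices (9): A, B, D, E, F, G, J, L, M
  1-simplices (12): AD, AM, BD, BG, DE, DF, DG, DJ, DL, DM, EJ, FL

Hence C_0 ≅ Z^9, C_1 ≅ Z^12.

∂_1: C_1 → C_0 sends each edge [p,q] (with p < q) to q − p.
As a 9×12 matrix over Z this has rank 8, with invariant factors (1,1,1,1,1,1,1,1).

Now H_k = ker ∂_k / im ∂_{k+1}, so:

  H_0: rank C_0 − rank ∂_1 = 9 − 8 = 1, and the invariant factors of ∂_1 are all 1, so H_0 ≅ Z.
  H_1: rank ker ∂_1 − rank ∂_2 = (12 − 8) − 0 = 4, and there is no ∂_2, so H_1 ≅ Z^4.

As a check, the Euler characteristic is 9 − 12 = -3, which agrees with 1 − 4 = -3.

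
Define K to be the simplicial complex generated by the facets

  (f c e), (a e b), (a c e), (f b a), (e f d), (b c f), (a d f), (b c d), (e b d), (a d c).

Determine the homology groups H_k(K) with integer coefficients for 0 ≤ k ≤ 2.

Take the total order a < b < c < d < e < f on the vertex set. Then K (dimension 2) consists of the simplices:

  0-simplices (6): a, b, c, d, e, f
  1-simplices (15): ab, ac, ad, ae, af, bc, bd, be, bf, cd, ce, cf, de, df, ef
  2-simplices (10): abe, abf, acd, ace, adf, bcd, bcf, bde, cef, def

Hence C_0 ≅ Z^6, C_1 ≅ Z^15, C_2 ≅ Z^10.

Boundary ∂_1: C_1 → C_0 maps an edge to its endpoints' difference, ∂[p,q] = q − p. For instance
  ∂ad = d − a.
This gives a 6×15 integer matrix of rank 5; reducing to Smith normal form yields diagonal entries (1,1,1,1,1).

The boundary map ∂_2: C_2 → C_1 acts by ∂[p,q,r] = [q,r] − [p,r] + [p,q]. For instance
  ∂acd = cd − ad + ac,
  ∂bde = de − be + bd.
As a 15×10 matrix over Z this has rank 10, with invariant factors (1,1,1,1,1,1,1,1,1,2).

Now H_k = ker ∂_k / im ∂_{k+1}, so:

  H_0: rank C_0 − rank ∂_1 = 6 − 5 = 1, and the invariant factors of ∂_1 are all 1, so H_0 = Z.
  H_1: rank ker ∂_1 − rank ∂_2 = (15 − 5) − 10 = 0, and ∂_2 has invariant factor 2 > 1, so H_1 = Z_2.
  H_2: rank ker ∂_2 − rank ∂_3 = (10 − 10) − 0 = 0, and there is no ∂_3, so H_2 = 0.

H_0 = Z,  H_1 = Z_2,  H_2 = 0.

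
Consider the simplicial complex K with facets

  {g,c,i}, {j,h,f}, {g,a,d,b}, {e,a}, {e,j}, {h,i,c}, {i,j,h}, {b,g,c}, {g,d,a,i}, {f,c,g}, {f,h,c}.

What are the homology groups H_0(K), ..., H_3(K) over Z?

H_0 = Z,  H_1 = Z,  H_2 = 0,  H_3 = 0.

Order the vertices as a < b < c < d < e < f < g < h < i < j. Listing each simplex with vertices in this order, K has dimension 3 with simplices:

  0-simplices (10): a, b, c, d, e, f, g, h, i, j
  1-simplices (22): ab, ad, ae, ag, ai, bc, bd, bg, cf, cg, ch, ci, dg, di, ej, fg, fh, fj, gi, hi, hj, ij
  2-simplices (14): abd, abg, adg, adi, agi, bcg, bdg, cfg, cfh, cgi, chi, dgi, fhj, hij
  3-simplices (2): abdg, adgi

so the chain groups are C_0 ≅ Z^10, C_1 ≅ Z^22, C_2 ≅ Z^14, C_3 ≅ Z^2.

∂_1: C_1 → C_0 is given by ∂[p,q] = [q] − [p].
As a 10×22 matrix over Z this has rank 9, with invariant factors (1,1,1,1,1,1,1,1,1).

Boundary ∂_2: C_2 → C_1 maps a triangle to the signed sum of its edges. For instance
  ∂cfh = fh − ch + cf,
  ∂abd = bd − ad + ab.
The 22×14 boundary matrix has rank 12 and Smith normal form diag(1,1,1,1,1,1,1,1,1,1,1,1).

∂_3: C_3 → C_2 sends each 3-simplex σ to the alternating sum Σ_i (−1)^i (σ with its i-th vertex removed). For instance
  ∂abdg = bdg − adg + abg − abd,
  ∂adgi = dgi − agi + adi − adg.
The resulting 14×2 matrix has rank 2, and its Smith normal form has invariant factors (1,1).

Computing H_k = (kernel of ∂_k) / (image of ∂_{k+1}):

  H_0: rank C_0 − rank ∂_1 = 10 − 9 = 1, and the invariant factors of ∂_1 are all 1, so H_0 ≅ Z.
  H_1: rank ker ∂_1 − rank ∂_2 = (22 − 9) − 12 = 1, and the invariant factors of ∂_2 are all 1, so H_1 ≅ Z.
  H_2: rank ker ∂_2 − rank ∂_3 = (14 − 12) − 2 = 0, and the invariant factors of ∂_3 are all 1, so H_2 ≅ 0.
  H_3: rank ker ∂_3 − rank ∂_4 = (2 − 2) − 0 = 0, and there is no ∂_4, so H_3 ≅ 0.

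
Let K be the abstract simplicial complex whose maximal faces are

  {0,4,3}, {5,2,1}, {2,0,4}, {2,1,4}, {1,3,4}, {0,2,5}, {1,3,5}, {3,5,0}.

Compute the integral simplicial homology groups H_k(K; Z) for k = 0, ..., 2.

H_0 ≅ Z,  H_1 = 0,  H_2 ≅ Z.

We work with the vertex ordering 0 < 1 < 2 < 3 < 4 < 5. The simplices of K, each written with vertices in increasing order, are:

  0-simplices (6): [0], [1], [2], [3], [4], [5]
  1-simplices (12): [0,2], [0,3], [0,4], [0,5], [1,2], [1,3], [1,4], [1,5], [2,4], [2,5], [3,4], [3,5]
  2-simplices (8): [0,2,4], [0,2,5], [0,3,4], [0,3,5], [1,2,4], [1,2,5], [1,3,4], [1,3,5]

giving chain groups C_0 ≅ Z^6, C_1 ≅ Z^12, C_2 ≅ Z^8.

The boundary map ∂_1: C_1 → C_0 sends each edge [p,q] (with p < q) to q − p. For instance
  ∂[2,4] = [4] − [2].
This gives a 6×12 integer matrix of rank 5; reducing to Smith normal form yields diagonal entries (1,1,1,1,1).

The boundary map ∂_2: C_2 → C_1 maps a triangle to the signed sum of its edges. For instance
  ∂[0,2,4] = [2,4] − [0,4] + [0,2],
  ∂[1,3,4] = [3,4] − [1,4] + [1,3].
The 12×8 boundary matrix has rank 7 and Smith normal form diag(1,1,1,1,1,1,1).

From H_k ≅ ker(∂_k) / im(∂_{k+1}) we obtain:

  H_0: rank C_0 − rank ∂_1 = 6 − 5 = 1, and the invariant factors of ∂_1 are all 1, so H_0 ≅ Z.
  H_1: rank ker ∂_1 − rank ∂_2 = (12 − 5) − 7 = 0, and the invariant factors of ∂_2 are all 1, so H_1 ≅ 0.
  H_2: rank ker ∂_2 − rank ∂_3 = (8 − 7) − 0 = 1, and there is no ∂_3, so H_2 ≅ Z.

As a check, the Euler characteristic is 6 − 12 + 8 = 2, which agrees with 1 − 0 + 1 = 2.
(K is a triangulation of the 2-sphere S^2.)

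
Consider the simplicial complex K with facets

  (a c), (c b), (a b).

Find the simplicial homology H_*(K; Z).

H_0 = Z,  H_1 = Z.

We work with the vertex ordering a < b < c. The simplices of K, each written with vertices in increasing order, are:

  0-simplices (3): a, b, c
  1-simplices (3): ab, ac, bc

so the chain groups are C_0 ≅ Z^3, C_1 ≅ Z^3.

The boundary map ∂_1: C_1 → C_0 maps an edge to its endpoints' difference, ∂[p,q] = q − p. For instance
  ∂ab = b − a.
This gives a 3×3 integer matrix of rank 2; reducing to Smith normal form yields diagonal entries (1,1).

Computing H_k = (kernel of ∂_k) / (image of ∂_{k+1}):

  H_0: rank C_0 − rank ∂_1 = 3 − 2 = 1, and the invariant factors of ∂_1 are all 1, so H_0 ≅ Z.
  H_1: rank ker ∂_1 − rank ∂_2 = (3 − 2) − 0 = 1, and there is no ∂_2, so H_1 ≅ Z.

As a check, the Euler characteristic is 3 − 3 = 0, which agrees with 1 − 1 = 0.
(K is a triangulation of the circle S^1.)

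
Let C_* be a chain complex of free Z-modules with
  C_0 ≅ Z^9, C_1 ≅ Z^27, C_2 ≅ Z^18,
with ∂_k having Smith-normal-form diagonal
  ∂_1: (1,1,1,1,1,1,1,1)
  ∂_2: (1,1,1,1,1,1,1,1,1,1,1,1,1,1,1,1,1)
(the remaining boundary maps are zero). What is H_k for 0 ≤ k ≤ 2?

H_0: b_0 = 9 − 0 − 8 = 1; torsion from ∂_1 factors > 1: none. So H_0 ≅ Z.
H_1: b_1 = 27 − 8 − 17 = 2; torsion from ∂_2 factors > 1: none. So H_1 ≅ Z^2.
H_2: b_2 = 18 − 17 − 0 = 1; torsion from ∂_3 factors > 1: none. So H_2 ≅ Z.

H_0 ≅ Z,  H_1 ≅ Z^2,  H_2 ≅ Z.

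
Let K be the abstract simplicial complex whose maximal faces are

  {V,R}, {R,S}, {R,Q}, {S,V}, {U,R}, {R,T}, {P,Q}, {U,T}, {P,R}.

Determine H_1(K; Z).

H_1 = Z^3.

Order the vertices as P < Q < R < S < T < U < V. Listing each simplex with vertices in this order, K has dimension 1 with simplices:

  0-simplices (7): P, Q, R, S, T, U, V
  1-simplices (9): PQ, PR, QR, RS, RT, RU, RV, SV, TU

Hence C_0 ≅ Z^7, C_1 ≅ Z^9.

Boundary ∂_1: C_1 → C_0 sends each edge [p,q] (with p < q) to q − p.
The resulting 7×9 matrix has rank 6, and its Smith normal form has invariant factors (1,1,1,1,1,1).

Now H_k = ker ∂_k / im ∂_{k+1}, so:

  H_1: rank ker ∂_1 − rank ∂_2 = (9 − 6) − 0 = 3, and there is no ∂_2, so H_1 = Z^3.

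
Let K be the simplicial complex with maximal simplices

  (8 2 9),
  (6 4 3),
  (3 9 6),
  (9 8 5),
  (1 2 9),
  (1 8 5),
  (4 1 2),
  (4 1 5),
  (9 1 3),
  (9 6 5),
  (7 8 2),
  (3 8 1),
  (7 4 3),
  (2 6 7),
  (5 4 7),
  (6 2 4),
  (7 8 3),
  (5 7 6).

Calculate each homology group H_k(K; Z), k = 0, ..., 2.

Take the total order 1 < 2 < 3 < 4 < 5 < 6 < 7 < 8 < 9 on the vertex set. Then K (dimension 2) consists of the simplices:

  0-simplices (9): [1], [2], [3], [4], [5], [6], [7], [8], [9]
  1-simplices (27): (27 of them)
  2-simplices (18): [1,2,4], [1,2,9], [1,3,8], [1,3,9], [1,4,5], [1,5,8], [2,4,6], [2,6,7], [2,7,8], [2,8,9], [3,4,6], [3,4,7], [3,6,9], [3,7,8], [4,5,7], [5,6,7], [5,6,9], [5,8,9]

giving chain groups C_0 ≅ Z^9, C_1 ≅ Z^27, C_2 ≅ Z^18.

The boundary map ∂_1: C_1 → C_0 maps an edge to its endpoints' difference, ∂[p,q] = q − p. For instance
  ∂[1,4] = [4] − [1].
As a 9×27 matrix over Z this has rank 8, with invariant factors (1,1,1,1,1,1,1,1).

∂_2: C_2 → C_1 maps a triangle to the signed sum of its edges. For instance
  ∂[5,6,7] = [6,7] − [5,7] + [5,6],
  ∂[1,3,9] = [3,9] − [1,9] + [1,3].
This gives a 27×18 integer matrix of rank 18; reducing to Smith normal form yields diagonal entries (1,1,1,1,1,1,1,1,1,1,1,1,1,1,1,1,1,2).

Computing H_k = (kernel of ∂_k) / (image of ∂_{k+1}):

  H_0: rank C_0 − rank ∂_1 = 9 − 8 = 1, and the invariant factors of ∂_1 are all 1, so H_0 = Z.
  H_1: rank ker ∂_1 − rank ∂_2 = (27 − 8) − 18 = 1, and ∂_2 has invariant factor 2 > 1, so H_1 = Z ⊕ Z/2Z.
  H_2: rank ker ∂_2 − rank ∂_3 = (18 − 18) − 0 = 0, and there is no ∂_3, so H_2 = 0.

H_0 ≅ Z,  H_1 ≅ Z ⊕ Z/2Z,  H_2 = 0.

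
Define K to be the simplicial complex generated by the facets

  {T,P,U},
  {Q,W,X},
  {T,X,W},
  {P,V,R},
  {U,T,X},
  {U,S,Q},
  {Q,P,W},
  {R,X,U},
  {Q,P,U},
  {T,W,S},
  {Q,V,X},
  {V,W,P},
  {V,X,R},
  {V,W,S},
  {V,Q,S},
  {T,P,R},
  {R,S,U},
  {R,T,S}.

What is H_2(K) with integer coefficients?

H_2 = 0.

We work with the vertex ordering P < Q < R < S < T < U < V < W < X. The simplices of K, each written with vertices in increasing order, are:

  0-simplices (9): P, Q, R, S, T, U, V, W, X
  1-simplices (27): PQ, PR, PT, PU, PV, PW, QS, QU, QV, QW, QX, RS, RT, RU, RV, RX, ST, SU, SV, SW, TU, TW, TX, UX, VW, VX, WX
  2-simplices (18): PQU, PQW, PRT, PRV, PTU, PVW, QSU, QSV, QVX, QWX, RST, RSU, RUX, RVX, STW, SVW, TUX, TWX

so the chain groups are C_0 ≅ Z^9, C_1 ≅ Z^27, C_2 ≅ Z^18.

∂_1: C_1 → C_0 sends each edge [p,q] (with p < q) to q − p. For instance
  ∂QV = V − Q.
This gives a 9×27 integer matrix of rank 8; reducing to Smith normal form yields diagonal entries (1,1,1,1,1,1,1,1).

The boundary map ∂_2: C_2 → C_1 sends each 2-simplex [p,q,r] to [q,r] − [p,r] + [p,q]. For instance
  ∂PRT = RT − PT + PR,
  ∂TUX = UX − TX + TU.
The 27×18 boundary matrix has rank 18 and Smith normal form diag(1,1,1,1,1,1,1,1,1,1,1,1,1,1,1,1,1,2).

Reading off H_k = ker ∂_k / im ∂_{k+1}:

  H_2: rank ker ∂_2 − rank ∂_3 = (18 − 18) − 0 = 0, and there is no ∂_3, so H_2 ≅ 0.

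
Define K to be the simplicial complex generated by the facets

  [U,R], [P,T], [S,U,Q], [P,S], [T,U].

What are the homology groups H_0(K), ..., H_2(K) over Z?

H_0 = Z,  H_1 = Z,  H_2 = 0.

Fix the vertex order P < Q < R < S < T < U and write every simplex with vertices in increasing order. Then dim K = 2 and the simplices of K are:

  0-simplices (6): P, Q, R, S, T, U
  1-simplices (7): PS, PT, QS, QU, RU, SU, TU
  2-simplices (1): QSU

Hence C_0 ≅ Z^6, C_1 ≅ Z^7, C_2 ≅ Z^1.

∂_1: C_1 → C_0 maps an edge to its endpoints' difference, ∂[p,q] = q − p.
This gives a 6×7 integer matrix of rank 5; reducing to Smith normal form yields diagonal entries (1,1,1,1,1).

The boundary map ∂_2: C_2 → C_1 maps a triangle to the signed sum of its edges. For instance
  ∂QSU = SU − QU + QS.
The resulting 7×1 matrix has rank 1, and its Smith normal form has invariant factors (1).

Computing H_k = (kernel of ∂_k) / (image of ∂_{k+1}):

  H_0: rank C_0 − rank ∂_1 = 6 − 5 = 1, and the invariant factors of ∂_1 are all 1, so H_0 = Z.
  H_1: rank ker ∂_1 − rank ∂_2 = (7 − 5) − 1 = 1, and the invariant factors of ∂_2 are all 1, so H_1 = Z.
  H_2: rank ker ∂_2 − rank ∂_3 = (1 − 1) − 0 = 0, and there is no ∂_3, so H_2 = 0.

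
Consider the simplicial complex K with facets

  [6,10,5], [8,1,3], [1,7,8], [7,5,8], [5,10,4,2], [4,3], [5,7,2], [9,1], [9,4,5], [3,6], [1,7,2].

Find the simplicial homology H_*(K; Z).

H_0 = Z,  H_1 = Z^3,  H_2 = 0,  H_3 = 0.

We work with the vertex ordering 1 < 2 < 3 < 4 < 5 < 6 < 7 < 8 < 9 < 10. The simplices of K, each written with vertices in increasing order, are:

  0-simplices (10): [1], [2], [3], [4], [5], [6], [7], [8], [9], [10]
  1-simplices (22): [1,2], [1,3], [1,7], [1,8], [1,9], [2,4], [2,5], [2,7], [2,10], [3,4], [3,6], [3,8], [4,5], [4,9], [4,10], [5,6], [5,7], [5,8], [5,9], [5,10], [6,10], [7,8]
  2-simplices (11): [1,2,7], [1,3,8], [1,7,8], [2,4,5], [2,4,10], [2,5,7], [2,5,10], [4,5,9], [4,5,10], [5,6,10], [5,7,8]
  3-simplices (1): [2,4,5,10]

Hence C_0 ≅ Z^10, C_1 ≅ Z^22, C_2 ≅ Z^11, C_3 ≅ Z^1.

∂_1: C_1 → C_0 sends each edge [p,q] (with p < q) to q − p. For instance
  ∂[1,3] = [3] − [1].
As a 10×22 matrix over Z this has rank 9, with invariant factors (1,1,1,1,1,1,1,1,1).

The boundary map ∂_2: C_2 → C_1 sends each 2-simplex [p,q,r] to [q,r] − [p,r] + [p,q]. For instance
  ∂[5,7,8] = [7,8] − [5,8] + [5,7],
  ∂[4,5,9] = [5,9] − [4,9] + [4,5].
As a 22×11 matrix over Z this has rank 10, with invariant factors (1,1,1,1,1,1,1,1,1,1).

The boundary map ∂_3: C_3 → C_2 sends each 3-simplex σ to the alternating sum Σ_i (−1)^i (σ with its i-th vertex removed). For instance
  ∂[2,4,5,10] = [4,5,10] − [2,5,10] + [2,4,10] − [2,4,5].
This gives a 11×1 integer matrix of rank 1; reducing to Smith normal form yields diagonal entries (1).

Computing H_k = (kernel of ∂_k) / (image of ∂_{k+1}):

  H_0: rank C_0 − rank ∂_1 = 10 − 9 = 1, and the invariant factors of ∂_1 are all 1, so H_0 = Z.
  H_1: rank ker ∂_1 − rank ∂_2 = (22 − 9) − 10 = 3, and the invariant factors of ∂_2 are all 1, so H_1 = Z^3.
  H_2: rank ker ∂_2 − rank ∂_3 = (11 − 10) − 1 = 0, and the invariant factors of ∂_3 are all 1, so H_2 = 0.
  H_3: rank ker ∂_3 − rank ∂_4 = (1 − 1) − 0 = 0, and there is no ∂_4, so H_3 = 0.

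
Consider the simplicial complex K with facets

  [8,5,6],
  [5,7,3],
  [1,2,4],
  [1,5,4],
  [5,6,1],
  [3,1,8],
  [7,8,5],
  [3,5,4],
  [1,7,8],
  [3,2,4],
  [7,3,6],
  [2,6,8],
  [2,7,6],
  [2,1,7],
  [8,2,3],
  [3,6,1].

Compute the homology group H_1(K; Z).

H_1 = Z^2.

We work with the vertex ordering 1 < 2 < 3 < 4 < 5 < 6 < 7 < 8. The simplices of K, each written with vertices in increasing order, are:

  0-simplices (8): [1], [2], [3], [4], [5], [6], [7], [8]
  1-simplices (24): (24 of them)
  2-simplices (16): [1,2,4], [1,2,7], [1,3,6], [1,3,8], [1,4,5], [1,5,6], [1,7,8], [2,3,4], [2,3,8], [2,6,7], [2,6,8], [3,4,5], [3,5,7], [3,6,7], [5,6,8], [5,7,8]

so the chain groups are C_0 ≅ Z^8, C_1 ≅ Z^24, C_2 ≅ Z^16.

Boundary ∂_1: C_1 → C_0 sends each edge [p,q] (with p < q) to q − p. For instance
  ∂[5,6] = [6] − [5].
This gives a 8×24 integer matrix of rank 7; reducing to Smith normal form yields diagonal entries (1,1,1,1,1,1,1).

∂_2: C_2 → C_1 sends each 2-simplex [p,q,r] to [q,r] − [p,r] + [p,q]. For instance
  ∂[3,4,5] = [4,5] − [3,5] + [3,4],
  ∂[1,4,5] = [4,5] − [1,5] + [1,4].
As a 24×16 matrix over Z this has rank 15, with invariant factors (1,1,1,1,1,1,1,1,1,1,1,1,1,1,1).

Computing H_k = (kernel of ∂_k) / (image of ∂_{k+1}):

  H_1: rank ker ∂_1 − rank ∂_2 = (24 − 7) − 15 = 2, and the invariant factors of ∂_2 are all 1, so H_1 ≅ Z^2.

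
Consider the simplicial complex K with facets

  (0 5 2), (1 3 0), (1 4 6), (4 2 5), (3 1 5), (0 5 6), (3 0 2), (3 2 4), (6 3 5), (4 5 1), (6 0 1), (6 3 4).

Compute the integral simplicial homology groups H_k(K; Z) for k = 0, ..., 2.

H_0 ≅ Z,  H_1 ≅ Z/2,  H_2 = 0.

Order the vertices as 0 < 1 < 2 < 3 < 4 < 5 < 6. Listing each simplex with vertices in this order, K has dimension 2 with simplices:

  0-simplices (7): [0], [1], [2], [3], [4], [5], [6]
  1-simplices (18): [0,1], [0,2], [0,3], [0,5], [0,6], [1,3], [1,4], [1,5], [1,6], [2,3], [2,4], [2,5], [3,4], [3,5], [3,6], [4,5], [4,6], [5,6]
  2-simplices (12): [0,1,3], [0,1,6], [0,2,3], [0,2,5], [0,5,6], [1,3,5], [1,4,5], [1,4,6], [2,3,4], [2,4,5], [3,4,6], [3,5,6]

so the chain groups are C_0 ≅ Z^7, C_1 ≅ Z^18, C_2 ≅ Z^12.

∂_1: C_1 → C_0 maps an edge to its endpoints' difference, ∂[p,q] = q − p.
This gives a 7×18 integer matrix of rank 6; reducing to Smith normal form yields diagonal entries (1,1,1,1,1,1).

∂_2: C_2 → C_1 acts by ∂[p,q,r] = [q,r] − [p,r] + [p,q]. For instance
  ∂[1,4,6] = [4,6] − [1,6] + [1,4],
  ∂[2,3,4] = [3,4] − [2,4] + [2,3].
As a 18×12 matrix over Z this has rank 12, with invariant factors (1,1,1,1,1,1,1,1,1,1,1,2).

Reading off H_k = ker ∂_k / im ∂_{k+1}:

  H_0: rank C_0 − rank ∂_1 = 7 − 6 = 1, and the invariant factors of ∂_1 are all 1, so H_0 = Z.
  H_1: rank ker ∂_1 − rank ∂_2 = (18 − 6) − 12 = 0, and ∂_2 has invariant factor 2 > 1, so H_1 = Z/2.
  H_2: rank ker ∂_2 − rank ∂_3 = (12 − 12) − 0 = 0, and there is no ∂_3, so H_2 = 0.

As a check, the Euler characteristic is 7 − 18 + 12 = 1, which agrees with 1 − 0 + 0 = 1.
(K is a triangulation of the real projective plane RP^2.)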